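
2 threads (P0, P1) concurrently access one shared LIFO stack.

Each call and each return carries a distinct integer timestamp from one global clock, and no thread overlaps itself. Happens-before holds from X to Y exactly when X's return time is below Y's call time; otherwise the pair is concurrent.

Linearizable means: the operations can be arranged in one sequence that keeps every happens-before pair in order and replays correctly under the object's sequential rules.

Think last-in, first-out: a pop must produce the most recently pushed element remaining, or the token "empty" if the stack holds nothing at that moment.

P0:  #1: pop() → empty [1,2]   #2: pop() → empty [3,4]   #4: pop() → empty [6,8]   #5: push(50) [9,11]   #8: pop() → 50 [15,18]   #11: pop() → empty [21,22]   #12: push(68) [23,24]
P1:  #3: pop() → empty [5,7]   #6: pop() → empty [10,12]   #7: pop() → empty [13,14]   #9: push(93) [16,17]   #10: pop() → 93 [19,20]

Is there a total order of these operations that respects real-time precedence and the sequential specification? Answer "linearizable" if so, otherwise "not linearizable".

not linearizable

already the first 14 events (up to #7's response at time 14) admit no linearization; the first 13 still do
7 completed operations, 4 real-time-consistent orders — every LIFO stack replay fails
e.g. #1, #2, #3, #4, #5, #6, #7: illegal at step 6, since #6 pop() → empty cannot apply there
e.g. #1, #2, #3, #4, #6, #5, #7: illegal at step 7, since #7 pop() → empty cannot apply there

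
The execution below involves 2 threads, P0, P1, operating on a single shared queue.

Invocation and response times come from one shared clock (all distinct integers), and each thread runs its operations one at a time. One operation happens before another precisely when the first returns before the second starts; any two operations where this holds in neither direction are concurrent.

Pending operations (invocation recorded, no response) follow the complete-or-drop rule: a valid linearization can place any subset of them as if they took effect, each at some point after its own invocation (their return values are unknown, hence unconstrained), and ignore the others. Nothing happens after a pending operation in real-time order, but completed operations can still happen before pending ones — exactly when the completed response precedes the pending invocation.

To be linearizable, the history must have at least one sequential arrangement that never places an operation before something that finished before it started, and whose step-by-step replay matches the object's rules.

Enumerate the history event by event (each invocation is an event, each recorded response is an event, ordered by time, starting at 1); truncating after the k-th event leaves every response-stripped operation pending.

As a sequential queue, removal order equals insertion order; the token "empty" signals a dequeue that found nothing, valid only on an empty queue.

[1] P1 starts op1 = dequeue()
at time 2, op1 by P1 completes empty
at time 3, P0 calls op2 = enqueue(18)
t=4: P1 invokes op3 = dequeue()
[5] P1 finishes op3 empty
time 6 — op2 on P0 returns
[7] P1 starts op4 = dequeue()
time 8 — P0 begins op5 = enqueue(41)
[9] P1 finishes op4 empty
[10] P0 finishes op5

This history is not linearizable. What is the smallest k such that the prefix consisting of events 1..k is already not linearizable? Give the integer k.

9

events 1..8 are linearizable; a witness order is op1, op3, op2:
after step 1 (op1 dequeue() → empty): queue <>
after step 2 (op3 dequeue() → empty): queue <>
after step 3 (op2 enqueue(18)): queue <18>
include event 9 — op4 responding at 9 — and every candidate order breaks
every completion of the 1 pending operation (op5) was checked; none linearizes
for example op1, op2, op3, op4 (pending dropped) fails at step 3: op3 dequeue() → empty is not legal there
for example op1, op3, op2, op4 (pending dropped) fails at step 4: op4 dequeue() → empty is not legal there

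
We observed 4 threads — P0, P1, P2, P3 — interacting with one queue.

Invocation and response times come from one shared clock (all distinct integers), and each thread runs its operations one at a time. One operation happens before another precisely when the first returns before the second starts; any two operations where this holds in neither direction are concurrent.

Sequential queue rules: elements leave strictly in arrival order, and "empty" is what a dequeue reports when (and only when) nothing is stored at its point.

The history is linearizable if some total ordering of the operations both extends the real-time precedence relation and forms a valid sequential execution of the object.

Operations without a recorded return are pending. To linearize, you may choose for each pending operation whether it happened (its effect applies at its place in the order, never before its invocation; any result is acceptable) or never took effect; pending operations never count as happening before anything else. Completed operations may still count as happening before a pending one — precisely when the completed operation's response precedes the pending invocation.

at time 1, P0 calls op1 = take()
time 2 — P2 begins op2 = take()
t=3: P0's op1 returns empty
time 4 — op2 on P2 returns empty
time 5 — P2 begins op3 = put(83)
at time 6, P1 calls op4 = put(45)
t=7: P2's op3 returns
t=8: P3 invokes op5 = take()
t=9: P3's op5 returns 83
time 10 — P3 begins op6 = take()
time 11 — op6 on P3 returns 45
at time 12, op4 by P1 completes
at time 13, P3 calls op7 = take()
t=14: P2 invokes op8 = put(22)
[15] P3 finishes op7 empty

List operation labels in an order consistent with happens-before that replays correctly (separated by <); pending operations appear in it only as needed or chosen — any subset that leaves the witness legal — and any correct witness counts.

op1 < op2 < op3 < op4 < op5 < op6 < op7

step 1: op1 take() → empty — queue <>
step 2: op2 take() → empty — queue <>
step 3: op3 put(83) — queue <83>
step 4: op4 put(45) — queue <83,45>
step 5: op5 take() → 83 — queue <45>
step 6: op6 take() → 45 — queue <>
step 7: op7 take() → empty — queue <>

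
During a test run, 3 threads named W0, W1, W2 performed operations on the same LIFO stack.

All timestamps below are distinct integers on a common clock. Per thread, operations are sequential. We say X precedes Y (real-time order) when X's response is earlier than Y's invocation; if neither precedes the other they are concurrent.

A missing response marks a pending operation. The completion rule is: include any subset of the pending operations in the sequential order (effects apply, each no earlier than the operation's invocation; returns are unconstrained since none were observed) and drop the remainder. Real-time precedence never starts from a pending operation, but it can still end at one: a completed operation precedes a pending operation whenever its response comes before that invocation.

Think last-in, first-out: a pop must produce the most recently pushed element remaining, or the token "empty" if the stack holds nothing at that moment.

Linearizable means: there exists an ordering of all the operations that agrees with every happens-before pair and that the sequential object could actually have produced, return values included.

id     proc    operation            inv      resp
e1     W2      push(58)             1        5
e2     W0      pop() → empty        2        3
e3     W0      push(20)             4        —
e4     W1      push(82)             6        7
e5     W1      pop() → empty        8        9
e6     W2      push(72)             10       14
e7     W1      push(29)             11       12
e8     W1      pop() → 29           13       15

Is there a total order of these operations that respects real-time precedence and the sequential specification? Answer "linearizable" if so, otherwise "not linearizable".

cut after 8 events: linearizable; cut after 9 events (e5 responds, time 9): not linearizable
2 orders of the 4 completed LIFO stack ops respect real time; none is legal
completion choices over the 1 pending operation (e3) were checked; none helps
e.g. e1, e2, e4, e5 (pending dropped): illegal at step 2, since e2 pop() → empty cannot apply there
e.g. e2, e1, e4, e5 (pending dropped): illegal at step 4, since e5 pop() → empty cannot apply there

not linearizable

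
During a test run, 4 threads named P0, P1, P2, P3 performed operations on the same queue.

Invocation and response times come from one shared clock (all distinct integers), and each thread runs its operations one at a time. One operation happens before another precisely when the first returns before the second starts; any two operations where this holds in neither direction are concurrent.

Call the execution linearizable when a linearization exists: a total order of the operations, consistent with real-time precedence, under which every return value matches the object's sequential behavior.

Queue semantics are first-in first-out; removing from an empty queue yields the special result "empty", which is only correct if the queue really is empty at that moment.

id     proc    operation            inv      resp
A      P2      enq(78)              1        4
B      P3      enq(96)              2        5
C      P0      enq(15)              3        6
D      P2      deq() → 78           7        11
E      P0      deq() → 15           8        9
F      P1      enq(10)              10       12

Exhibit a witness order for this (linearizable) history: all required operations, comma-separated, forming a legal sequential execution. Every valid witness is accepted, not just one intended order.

A, C, B, D, E, F

after step 1 (A enq(78)): queue <78>
after step 2 (C enq(15)): queue <78,15>
after step 3 (B enq(96)): queue <78,15,96>
after step 4 (D deq() → 78): queue <15,96>
after step 5 (E deq() → 15): queue <96>
after step 6 (F enq(10)): queue <96,10>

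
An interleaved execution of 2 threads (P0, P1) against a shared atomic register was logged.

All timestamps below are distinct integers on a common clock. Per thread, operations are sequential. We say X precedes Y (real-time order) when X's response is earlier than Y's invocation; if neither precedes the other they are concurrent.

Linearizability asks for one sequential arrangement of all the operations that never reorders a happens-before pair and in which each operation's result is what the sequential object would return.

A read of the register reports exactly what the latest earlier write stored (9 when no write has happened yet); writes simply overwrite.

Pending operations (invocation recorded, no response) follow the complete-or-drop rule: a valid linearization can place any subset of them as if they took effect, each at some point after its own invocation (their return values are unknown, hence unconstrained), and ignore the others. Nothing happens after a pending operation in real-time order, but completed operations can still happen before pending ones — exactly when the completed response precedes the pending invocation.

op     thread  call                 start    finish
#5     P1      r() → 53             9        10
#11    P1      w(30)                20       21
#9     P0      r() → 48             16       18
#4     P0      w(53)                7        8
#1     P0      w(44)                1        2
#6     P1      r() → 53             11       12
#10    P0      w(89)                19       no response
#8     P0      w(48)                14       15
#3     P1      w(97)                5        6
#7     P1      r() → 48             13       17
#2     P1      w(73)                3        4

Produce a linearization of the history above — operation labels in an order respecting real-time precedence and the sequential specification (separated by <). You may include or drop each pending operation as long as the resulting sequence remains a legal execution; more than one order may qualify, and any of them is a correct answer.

step 1: #1 w(44) — value 44
step 2: #2 w(73) — value 73
step 3: #3 w(97) — value 97
step 4: #4 w(53) — value 53
step 5: #5 r() → 53 — value 53
step 6: #6 r() → 53 — value 53
step 7: #8 w(48) — value 48
step 8: #7 r() → 48 — value 48
step 9: #9 r() → 48 — value 48
step 10: #10 w(89) (pending, included) — value 89
step 11: #11 w(30) — value 30

#1 < #2 < #3 < #4 < #5 < #6 < #8 < #7 < #9 < #10 < #11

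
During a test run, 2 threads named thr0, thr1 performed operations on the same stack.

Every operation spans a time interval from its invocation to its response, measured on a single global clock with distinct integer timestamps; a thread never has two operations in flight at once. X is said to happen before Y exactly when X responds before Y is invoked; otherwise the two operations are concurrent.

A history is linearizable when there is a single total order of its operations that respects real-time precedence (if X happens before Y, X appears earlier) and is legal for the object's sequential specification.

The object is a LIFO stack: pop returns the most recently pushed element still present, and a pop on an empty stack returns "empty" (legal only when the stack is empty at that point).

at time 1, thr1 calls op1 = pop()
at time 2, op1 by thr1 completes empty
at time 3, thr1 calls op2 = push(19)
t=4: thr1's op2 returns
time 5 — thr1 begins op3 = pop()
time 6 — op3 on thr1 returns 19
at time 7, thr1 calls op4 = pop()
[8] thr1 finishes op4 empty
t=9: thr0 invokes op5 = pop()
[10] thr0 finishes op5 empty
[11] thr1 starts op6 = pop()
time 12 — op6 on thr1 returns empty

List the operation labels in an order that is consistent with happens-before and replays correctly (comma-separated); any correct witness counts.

op1, op2, op3, op4, op5, op6

step 1: op1 pop() → empty — stack <>
step 2: op2 push(19) — stack <19>
step 3: op3 pop() → 19 — stack <>
step 4: op4 pop() → empty — stack <>
step 5: op5 pop() → empty — stack <>
step 6: op6 pop() → empty — stack <>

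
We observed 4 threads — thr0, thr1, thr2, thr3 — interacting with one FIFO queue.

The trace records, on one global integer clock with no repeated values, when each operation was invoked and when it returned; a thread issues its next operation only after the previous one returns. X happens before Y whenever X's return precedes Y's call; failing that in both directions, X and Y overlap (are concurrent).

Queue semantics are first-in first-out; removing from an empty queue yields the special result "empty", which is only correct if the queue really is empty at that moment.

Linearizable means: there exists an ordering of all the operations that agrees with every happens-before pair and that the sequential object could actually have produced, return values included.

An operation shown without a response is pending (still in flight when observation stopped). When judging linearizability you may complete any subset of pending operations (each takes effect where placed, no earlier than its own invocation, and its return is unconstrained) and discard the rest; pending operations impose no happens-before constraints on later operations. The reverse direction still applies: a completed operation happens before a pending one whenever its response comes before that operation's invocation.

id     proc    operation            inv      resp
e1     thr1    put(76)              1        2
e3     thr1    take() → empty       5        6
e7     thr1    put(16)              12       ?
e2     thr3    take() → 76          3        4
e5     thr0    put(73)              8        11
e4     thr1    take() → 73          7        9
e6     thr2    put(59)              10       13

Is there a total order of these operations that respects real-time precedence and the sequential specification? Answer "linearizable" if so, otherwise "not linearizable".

witness order: e1, e2, e3, e5, e4, e6
after step 1 (e1 put(76)): queue <76>
after step 2 (e2 take() → 76): queue <>
after step 3 (e3 take() → empty): queue <>
after step 4 (e5 put(73)): queue <73>
after step 5 (e4 take() → 73): queue <>
after step 6 (e6 put(59)): queue <59>

linearizable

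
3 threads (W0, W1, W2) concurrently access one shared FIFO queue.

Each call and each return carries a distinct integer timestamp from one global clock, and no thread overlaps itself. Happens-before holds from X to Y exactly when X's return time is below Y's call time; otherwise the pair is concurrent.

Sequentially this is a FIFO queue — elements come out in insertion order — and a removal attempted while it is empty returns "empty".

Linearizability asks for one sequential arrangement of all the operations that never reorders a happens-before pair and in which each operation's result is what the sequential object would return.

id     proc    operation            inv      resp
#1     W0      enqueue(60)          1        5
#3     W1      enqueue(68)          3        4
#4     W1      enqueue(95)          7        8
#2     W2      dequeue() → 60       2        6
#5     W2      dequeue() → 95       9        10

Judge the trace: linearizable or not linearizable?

prefix check: 1..9 passes, 1..10 fails once #5's time-10 response joins
6 orders of the 5 completed FIFO queue ops respect real time; none is legal
for example #1, #2, #3, #4, #5 fails at step 5: #5 dequeue() → 95 is not legal there
for example #1, #3, #2, #4, #5 fails at step 5: #5 dequeue() → 95 is not legal there

not linearizable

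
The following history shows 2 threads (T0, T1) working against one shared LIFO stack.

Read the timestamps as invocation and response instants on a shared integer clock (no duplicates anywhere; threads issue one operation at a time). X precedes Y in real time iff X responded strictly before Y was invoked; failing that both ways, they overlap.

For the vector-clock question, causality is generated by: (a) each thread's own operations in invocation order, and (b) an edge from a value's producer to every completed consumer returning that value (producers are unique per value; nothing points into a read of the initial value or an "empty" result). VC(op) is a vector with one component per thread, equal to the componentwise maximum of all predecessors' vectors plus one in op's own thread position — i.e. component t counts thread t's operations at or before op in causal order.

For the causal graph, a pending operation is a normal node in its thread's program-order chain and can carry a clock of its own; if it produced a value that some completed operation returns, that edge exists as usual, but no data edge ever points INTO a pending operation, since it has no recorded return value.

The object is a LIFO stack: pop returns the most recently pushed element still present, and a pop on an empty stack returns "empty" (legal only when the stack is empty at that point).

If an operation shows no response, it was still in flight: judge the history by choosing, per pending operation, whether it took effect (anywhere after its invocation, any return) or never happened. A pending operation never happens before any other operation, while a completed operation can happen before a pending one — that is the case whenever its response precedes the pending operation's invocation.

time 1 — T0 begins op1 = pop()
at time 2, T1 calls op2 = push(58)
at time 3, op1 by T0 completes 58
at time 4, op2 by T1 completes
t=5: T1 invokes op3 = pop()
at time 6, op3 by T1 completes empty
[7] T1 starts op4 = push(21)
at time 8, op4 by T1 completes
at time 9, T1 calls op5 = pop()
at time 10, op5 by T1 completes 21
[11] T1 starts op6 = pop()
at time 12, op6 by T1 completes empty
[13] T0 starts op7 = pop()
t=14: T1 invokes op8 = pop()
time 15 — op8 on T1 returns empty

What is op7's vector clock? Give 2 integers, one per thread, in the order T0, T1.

(2, 1)

root op op2, invoked 2: fresh clock plus T1's own tick → (0, 1)
op3 (invocation 5): componentwise max over VC(op2)=(0, 1), +1 at T1, giving (0, 2)
op1 (invocation 1): componentwise max over VC(op2)=(0, 1), +1 at T0, giving (1, 1)
op4 (invocation 7): componentwise max over VC(op3)=(0, 2), +1 at T1, giving (0, 3)
op7 (invocation 13): componentwise max over VC(op1)=(1, 1), +1 at T0, giving (2, 1)
op5 (invocation 9): componentwise max over VC(op4)=(0, 3), +1 at T1, giving (0, 4)
op6 (invocation 11): componentwise max over VC(op5)=(0, 4), +1 at T1, giving (0, 5)
op8 (invocation 14): componentwise max over VC(op6)=(0, 5), +1 at T1, giving (0, 6)
target: VC(op7) = (2, 1)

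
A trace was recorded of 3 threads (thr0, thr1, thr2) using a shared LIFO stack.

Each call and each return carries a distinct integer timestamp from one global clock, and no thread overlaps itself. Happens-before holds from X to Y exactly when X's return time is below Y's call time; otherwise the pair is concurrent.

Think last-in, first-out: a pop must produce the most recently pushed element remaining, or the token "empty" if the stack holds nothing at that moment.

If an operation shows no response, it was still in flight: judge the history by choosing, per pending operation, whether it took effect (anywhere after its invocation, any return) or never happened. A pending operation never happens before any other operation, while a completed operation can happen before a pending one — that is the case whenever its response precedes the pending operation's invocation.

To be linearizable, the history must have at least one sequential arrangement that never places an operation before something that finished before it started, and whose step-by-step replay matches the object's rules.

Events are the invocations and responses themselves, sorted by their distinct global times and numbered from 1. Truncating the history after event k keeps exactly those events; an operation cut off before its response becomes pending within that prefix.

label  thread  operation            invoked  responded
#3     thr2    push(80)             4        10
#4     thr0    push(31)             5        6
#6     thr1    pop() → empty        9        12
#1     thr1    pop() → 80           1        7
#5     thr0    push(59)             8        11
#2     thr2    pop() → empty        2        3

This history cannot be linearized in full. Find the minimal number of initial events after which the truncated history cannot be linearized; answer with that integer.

a valid linearization of events 1..11 exists, for instance #2, #3, #1, #4, #5:
1. #2 pop() → empty, leaving stack <>
2. #3 push(80), leaving stack <80>
3. #1 pop() → 80, leaving stack <>
4. #4 push(31), leaving stack <31>
5. #5 push(59), leaving stack <31,59>
adding event 12 (#6 responds at 12) leaves no legal real-time order
one such order, #1, #2, #3, #4, #5, #6, breaks at step 1 where #1 pop() → 80 is illegal
one such order, #1, #2, #3, #4, #6, #5, breaks at step 1 where #1 pop() → 80 is illegal

12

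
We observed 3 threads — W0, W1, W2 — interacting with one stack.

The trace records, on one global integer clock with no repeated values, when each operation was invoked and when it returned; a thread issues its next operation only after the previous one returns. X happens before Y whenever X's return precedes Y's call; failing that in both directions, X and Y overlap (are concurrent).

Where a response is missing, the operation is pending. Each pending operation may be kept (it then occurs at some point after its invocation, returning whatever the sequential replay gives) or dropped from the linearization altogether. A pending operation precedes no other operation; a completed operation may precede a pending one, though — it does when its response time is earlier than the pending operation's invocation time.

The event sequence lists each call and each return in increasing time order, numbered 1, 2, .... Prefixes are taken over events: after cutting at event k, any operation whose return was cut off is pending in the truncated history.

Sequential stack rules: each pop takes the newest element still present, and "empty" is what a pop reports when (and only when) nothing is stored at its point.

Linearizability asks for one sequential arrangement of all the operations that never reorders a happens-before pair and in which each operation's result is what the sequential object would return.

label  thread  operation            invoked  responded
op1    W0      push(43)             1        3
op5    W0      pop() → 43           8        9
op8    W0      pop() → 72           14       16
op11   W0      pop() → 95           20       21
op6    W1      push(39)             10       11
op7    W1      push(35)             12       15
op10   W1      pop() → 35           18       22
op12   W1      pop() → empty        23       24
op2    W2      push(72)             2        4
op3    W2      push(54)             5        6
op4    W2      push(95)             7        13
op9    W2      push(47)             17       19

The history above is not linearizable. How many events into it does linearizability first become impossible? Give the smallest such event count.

a valid linearization of events 1..8 exists, for instance op1, op2, op3:
1. op1 push(43), leaving stack <43>
2. op2 push(72), leaving stack <43,72>
3. op3 push(54), leaving stack <43,72,54>
at event 9 (op5's time-9 response) nothing linearizes any more
no escape via the 1 pending operation (op4): every completion choice fails
sample order op1, op2, op3, op5 (pending dropped) stalls at step 4 — op5 pop() → 43 has no legal effect
sample order op2, op1, op3, op5 (pending dropped) stalls at step 4 — op5 pop() → 43 has no legal effect

9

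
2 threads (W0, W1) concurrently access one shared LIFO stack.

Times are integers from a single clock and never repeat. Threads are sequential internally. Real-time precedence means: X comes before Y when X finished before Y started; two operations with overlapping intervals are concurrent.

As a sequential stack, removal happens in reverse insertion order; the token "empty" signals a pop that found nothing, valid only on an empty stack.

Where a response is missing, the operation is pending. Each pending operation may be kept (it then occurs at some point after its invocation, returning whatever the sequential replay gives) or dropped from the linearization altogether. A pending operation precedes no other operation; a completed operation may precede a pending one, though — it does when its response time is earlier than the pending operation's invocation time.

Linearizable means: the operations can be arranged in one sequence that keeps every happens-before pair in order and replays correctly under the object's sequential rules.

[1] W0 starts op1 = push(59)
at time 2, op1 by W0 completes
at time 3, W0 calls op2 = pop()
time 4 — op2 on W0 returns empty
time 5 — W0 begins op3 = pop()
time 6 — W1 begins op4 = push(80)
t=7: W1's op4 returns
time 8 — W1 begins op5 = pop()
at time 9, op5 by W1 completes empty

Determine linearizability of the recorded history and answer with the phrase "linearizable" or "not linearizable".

not linearizable

cut after 3 events: linearizable; cut after 4 events (op2 responds, time 4): not linearizable
exhaustive check: the 2 completed LIFO stack ops admit one real-time order; illegal
one such order, op1, op2, breaks at step 2 where op2 pop() → empty is illegal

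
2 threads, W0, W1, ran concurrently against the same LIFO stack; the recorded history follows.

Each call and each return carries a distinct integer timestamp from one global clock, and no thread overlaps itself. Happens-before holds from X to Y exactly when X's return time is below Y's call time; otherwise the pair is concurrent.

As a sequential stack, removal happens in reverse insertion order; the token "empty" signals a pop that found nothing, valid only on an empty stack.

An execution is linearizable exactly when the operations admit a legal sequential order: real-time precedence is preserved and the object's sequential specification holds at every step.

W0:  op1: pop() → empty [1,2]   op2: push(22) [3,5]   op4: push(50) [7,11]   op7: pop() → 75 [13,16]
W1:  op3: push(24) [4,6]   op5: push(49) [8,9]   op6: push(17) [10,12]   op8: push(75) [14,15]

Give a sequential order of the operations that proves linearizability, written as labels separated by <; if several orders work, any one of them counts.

after step 1 (op1 pop() → empty): stack <>
after step 2 (op2 push(22)): stack <22>
after step 3 (op3 push(24)): stack <22,24>
after step 4 (op4 push(50)): stack <22,24,50>
after step 5 (op5 push(49)): stack <22,24,50,49>
after step 6 (op6 push(17)): stack <22,24,50,49,17>
after step 7 (op8 push(75)): stack <22,24,50,49,17,75>
after step 8 (op7 pop() → 75): stack <22,24,50,49,17>

op1 < op2 < op3 < op4 < op5 < op6 < op8 < op7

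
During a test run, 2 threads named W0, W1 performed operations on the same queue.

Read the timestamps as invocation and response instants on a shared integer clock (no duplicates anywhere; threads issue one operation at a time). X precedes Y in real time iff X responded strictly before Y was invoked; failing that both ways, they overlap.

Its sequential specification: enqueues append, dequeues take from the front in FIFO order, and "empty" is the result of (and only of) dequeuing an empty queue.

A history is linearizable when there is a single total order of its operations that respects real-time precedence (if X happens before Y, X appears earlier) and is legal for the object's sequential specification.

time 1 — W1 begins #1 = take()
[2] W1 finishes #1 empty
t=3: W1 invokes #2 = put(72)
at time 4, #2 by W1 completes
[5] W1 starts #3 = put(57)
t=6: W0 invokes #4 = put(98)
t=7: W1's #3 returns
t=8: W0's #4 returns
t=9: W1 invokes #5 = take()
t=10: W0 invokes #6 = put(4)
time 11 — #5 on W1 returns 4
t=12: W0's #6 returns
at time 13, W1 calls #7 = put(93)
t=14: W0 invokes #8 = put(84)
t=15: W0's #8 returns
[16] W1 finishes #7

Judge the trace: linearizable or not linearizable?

not linearizable

already the first 11 events (up to #5's response at time 11) admit no linearization; the first 10 still do
checked exhaustively: 2 real-time-consistent orders of 5 completed operations, zero legal queue replays
include/drop combinations of the 1 pending operation (#6) were all tried; none helps
for example #1, #2, #3, #4, #5 (pending dropped) fails at step 5: #5 take() → 4 is not legal there
for example #1, #2, #4, #3, #5 (pending dropped) fails at step 5: #5 take() → 4 is not legal there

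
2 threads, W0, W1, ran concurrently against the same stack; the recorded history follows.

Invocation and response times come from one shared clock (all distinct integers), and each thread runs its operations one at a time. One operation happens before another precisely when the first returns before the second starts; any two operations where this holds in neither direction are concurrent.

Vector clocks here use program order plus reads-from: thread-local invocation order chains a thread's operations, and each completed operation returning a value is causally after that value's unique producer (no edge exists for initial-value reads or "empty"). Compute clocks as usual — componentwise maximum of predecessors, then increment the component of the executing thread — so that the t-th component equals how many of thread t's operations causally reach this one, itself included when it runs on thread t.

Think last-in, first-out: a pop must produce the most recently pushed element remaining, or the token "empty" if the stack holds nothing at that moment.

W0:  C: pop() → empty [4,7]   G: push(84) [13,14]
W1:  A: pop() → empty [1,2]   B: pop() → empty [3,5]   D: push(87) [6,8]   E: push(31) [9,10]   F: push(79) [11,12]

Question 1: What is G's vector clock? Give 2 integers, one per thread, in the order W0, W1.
VC(A, invoked at 1): no causal predecessors; +1 on W1 → (0, 1)
VC(C, invoked at 4): no causal predecessors; +1 on W0 → (1, 0)
B, invoked 3, takes VC(A)=(0, 1) under max, adds 1 for W1 → (0, 2)
G, invoked 13, takes VC(C)=(1, 0) under max, adds 1 for W0 → (2, 0)
D, invoked 6, takes VC(B)=(0, 2) under max, adds 1 for W1 → (0, 3)
E, invoked 9, takes VC(D)=(0, 3) under max, adds 1 for W1 → (0, 4)
F, invoked 11, takes VC(E)=(0, 4) under max, adds 1 for W1 → (0, 5)
target: VC(G) = (2, 0)

(2, 0)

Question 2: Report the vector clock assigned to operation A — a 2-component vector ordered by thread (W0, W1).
invoked at 1, A has no predecessors; its own W1 bump gives (0, 1)
invoked at 4, C has no predecessors; its own W0 bump gives (1, 0)
merge at B (invoked 3): VC(A)=(0, 1), own-thread bump on W1 → (0, 2)
merge at G (invoked 13): VC(C)=(1, 0), own-thread bump on W0 → (2, 0)
merge at D (invoked 6): VC(B)=(0, 2), own-thread bump on W1 → (0, 3)
merge at E (invoked 9): VC(D)=(0, 3), own-thread bump on W1 → (0, 4)
merge at F (invoked 11): VC(E)=(0, 4), own-thread bump on W1 → (0, 5)
target: VC(A) = (0, 1)

(0, 1)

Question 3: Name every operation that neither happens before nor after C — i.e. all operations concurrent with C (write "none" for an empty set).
overlap test against C [4,7]: concurrent iff the interval meets 4..7
A [1,2]: before
B [3,5]: concurrent
D [6,8]: concurrent
E [9,10]: after
F [11,12]: after
G [13,14]: after

B, D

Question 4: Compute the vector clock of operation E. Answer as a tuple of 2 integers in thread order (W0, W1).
A, invoked 1, has no incoming edges; only W1's bump applies → (0, 1)
C, invoked 4, has no incoming edges; only W0's bump applies → (1, 0)
from VC(A)=(0, 1), B (invoked 3) maxes components and bumps W1 → (0, 2)
from VC(C)=(1, 0), G (invoked 13) maxes components and bumps W0 → (2, 0)
from VC(B)=(0, 2), D (invoked 6) maxes components and bumps W1 → (0, 3)
from VC(D)=(0, 3), E (invoked 9) maxes components and bumps W1 → (0, 4)
from VC(E)=(0, 4), F (invoked 11) maxes components and bumps W1 → (0, 5)
target: VC(E) = (0, 4)

(0, 4)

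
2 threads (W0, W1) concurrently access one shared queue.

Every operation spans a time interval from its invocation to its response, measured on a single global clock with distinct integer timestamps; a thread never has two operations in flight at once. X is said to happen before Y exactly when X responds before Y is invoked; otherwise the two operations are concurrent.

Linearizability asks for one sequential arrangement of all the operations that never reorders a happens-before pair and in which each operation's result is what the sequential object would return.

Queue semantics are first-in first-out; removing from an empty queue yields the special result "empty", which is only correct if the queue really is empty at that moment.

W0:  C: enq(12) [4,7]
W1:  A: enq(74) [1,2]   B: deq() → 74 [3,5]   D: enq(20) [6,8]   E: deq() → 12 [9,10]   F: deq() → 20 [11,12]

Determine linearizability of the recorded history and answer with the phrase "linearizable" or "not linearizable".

linearizable

one valid linearization: A, B, C, D, E, F
1. A enq(74), leaving queue <74>
2. B deq() → 74, leaving queue <>
3. C enq(12), leaving queue <12>
4. D enq(20), leaving queue <12,20>
5. E deq() → 12, leaving queue <20>
6. F deq() → 20, leaving queue <>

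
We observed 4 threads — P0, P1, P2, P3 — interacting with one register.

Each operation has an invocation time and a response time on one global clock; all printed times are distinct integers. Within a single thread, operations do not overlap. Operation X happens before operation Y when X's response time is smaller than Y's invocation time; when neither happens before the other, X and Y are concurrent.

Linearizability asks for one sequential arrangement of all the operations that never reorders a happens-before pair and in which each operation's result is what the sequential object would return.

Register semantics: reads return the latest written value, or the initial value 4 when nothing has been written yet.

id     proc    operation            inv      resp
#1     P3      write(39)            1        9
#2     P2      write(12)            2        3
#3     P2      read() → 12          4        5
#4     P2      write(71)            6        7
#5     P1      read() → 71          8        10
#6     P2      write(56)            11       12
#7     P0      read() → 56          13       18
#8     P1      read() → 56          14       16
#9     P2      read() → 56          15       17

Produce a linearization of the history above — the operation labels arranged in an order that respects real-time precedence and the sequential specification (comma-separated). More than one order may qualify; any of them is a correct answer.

#1, #2, #3, #4, #5, #6, #7, #8, #9

1. #1 write(39), leaving value 39
2. #2 write(12), leaving value 12
3. #3 read() → 12, leaving value 12
4. #4 write(71), leaving value 71
5. #5 read() → 71, leaving value 71
6. #6 write(56), leaving value 56
7. #7 read() → 56, leaving value 56
8. #8 read() → 56, leaving value 56
9. #9 read() → 56, leaving value 56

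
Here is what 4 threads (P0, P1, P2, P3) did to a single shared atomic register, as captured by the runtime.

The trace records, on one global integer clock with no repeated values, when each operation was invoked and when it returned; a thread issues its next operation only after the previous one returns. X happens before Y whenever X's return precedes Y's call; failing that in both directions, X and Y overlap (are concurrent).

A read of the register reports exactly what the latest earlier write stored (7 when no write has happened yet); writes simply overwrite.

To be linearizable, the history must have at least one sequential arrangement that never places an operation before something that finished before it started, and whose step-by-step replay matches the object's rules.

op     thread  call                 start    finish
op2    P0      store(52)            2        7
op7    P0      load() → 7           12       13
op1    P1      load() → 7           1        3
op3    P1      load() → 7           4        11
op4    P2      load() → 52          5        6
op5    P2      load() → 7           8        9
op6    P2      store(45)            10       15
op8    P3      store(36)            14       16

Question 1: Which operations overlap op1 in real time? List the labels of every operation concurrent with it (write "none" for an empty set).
op1 runs from 1 to 3; window-overlapping ops are concurrent
op2 [2,7]: concurrent
op3 [4,11]: after
op4 [5,6]: after
op5 [8,9]: after
op6 [10,15]: after
op7 [12,13]: after
op8 [14,16]: after

op2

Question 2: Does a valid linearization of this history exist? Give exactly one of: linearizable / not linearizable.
events 1..8 are fine; event 9 — the response of op5 at time 9 — makes the prefix non-linearizable
4 completed operations, 3 real-time-consistent orders — every atomic register replay fails
completion choices over the 1 pending operation (op3) were checked; none helps
e.g. op1, op2, op4, op5 (pending dropped): illegal at step 4, since op5 load() → 7 cannot apply there
e.g. op1, op4, op2, op5 (pending dropped): illegal at step 2, since op4 load() → 52 cannot apply there

not linearizable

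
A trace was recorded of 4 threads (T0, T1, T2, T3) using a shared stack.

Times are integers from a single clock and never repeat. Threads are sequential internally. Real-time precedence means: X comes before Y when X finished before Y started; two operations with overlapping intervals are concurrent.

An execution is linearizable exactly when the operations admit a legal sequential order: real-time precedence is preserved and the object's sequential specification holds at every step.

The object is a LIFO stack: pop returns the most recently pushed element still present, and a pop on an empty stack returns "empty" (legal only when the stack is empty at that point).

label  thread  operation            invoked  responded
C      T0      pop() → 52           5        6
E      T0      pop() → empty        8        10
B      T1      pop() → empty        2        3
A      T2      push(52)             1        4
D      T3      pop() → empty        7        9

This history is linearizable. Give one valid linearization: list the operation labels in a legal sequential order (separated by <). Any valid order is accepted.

B < A < C < D < E

after step 1 (B pop() → empty): stack <>
after step 2 (A push(52)): stack <52>
after step 3 (C pop() → 52): stack <>
after step 4 (D pop() → empty): stack <>
after step 5 (E pop() → empty): stack <>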